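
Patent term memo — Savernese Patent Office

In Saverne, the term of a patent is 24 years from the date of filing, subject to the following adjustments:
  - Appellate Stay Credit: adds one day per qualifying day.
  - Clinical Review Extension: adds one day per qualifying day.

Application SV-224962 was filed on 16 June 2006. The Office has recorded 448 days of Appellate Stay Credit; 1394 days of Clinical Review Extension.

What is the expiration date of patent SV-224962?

Base term: filing date + 24 years → 16 June 2030.
Appellate Stay Credit: +448 days → 7 September 2031.
Clinical Review Extension: +1394 days → 2 July 2035.

2035-07-02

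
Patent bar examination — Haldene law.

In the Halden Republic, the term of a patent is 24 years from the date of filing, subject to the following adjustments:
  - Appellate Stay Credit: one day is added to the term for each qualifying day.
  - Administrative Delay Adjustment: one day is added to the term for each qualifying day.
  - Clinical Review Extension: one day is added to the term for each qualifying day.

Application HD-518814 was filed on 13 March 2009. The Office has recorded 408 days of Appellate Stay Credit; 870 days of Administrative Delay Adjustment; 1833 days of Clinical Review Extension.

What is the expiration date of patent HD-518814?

Base term: filing date + 24 years → 13 March 2033.
Appellate Stay Credit: +408 days → 25 April 2034.
Administrative Delay Adjustment: +870 days → 11 September 2036.
Clinical Review Extension: +1833 days → 18 September 2041.

2041-09-18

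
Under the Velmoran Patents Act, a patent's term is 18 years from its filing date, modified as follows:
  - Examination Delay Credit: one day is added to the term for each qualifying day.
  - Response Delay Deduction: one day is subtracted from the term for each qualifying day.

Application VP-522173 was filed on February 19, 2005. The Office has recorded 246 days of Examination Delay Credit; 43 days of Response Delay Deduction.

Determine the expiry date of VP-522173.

September 10, 2023

Base term: filing date + 18 years → 19 February 2023.
Examination Delay Credit: +246 days → 23 October 2023.
Response Delay Deduction: −43 days → 10 September 2023.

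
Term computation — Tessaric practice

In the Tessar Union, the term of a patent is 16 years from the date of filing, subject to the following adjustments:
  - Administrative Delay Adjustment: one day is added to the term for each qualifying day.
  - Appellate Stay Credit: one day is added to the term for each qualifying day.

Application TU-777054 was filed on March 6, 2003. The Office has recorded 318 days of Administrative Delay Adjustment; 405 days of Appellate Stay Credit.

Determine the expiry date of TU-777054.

February 26, 2021

Base term: filing date + 16 years → 6 March 2019.
Administrative Delay Adjustment: +318 days → 18 January 2020.
Appellate Stay Credit: +405 days → 26 February 2021.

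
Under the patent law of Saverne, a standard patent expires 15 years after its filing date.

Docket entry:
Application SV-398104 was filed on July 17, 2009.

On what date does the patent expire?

2024-07-17

Filing date + 15 years → 17 July 2024.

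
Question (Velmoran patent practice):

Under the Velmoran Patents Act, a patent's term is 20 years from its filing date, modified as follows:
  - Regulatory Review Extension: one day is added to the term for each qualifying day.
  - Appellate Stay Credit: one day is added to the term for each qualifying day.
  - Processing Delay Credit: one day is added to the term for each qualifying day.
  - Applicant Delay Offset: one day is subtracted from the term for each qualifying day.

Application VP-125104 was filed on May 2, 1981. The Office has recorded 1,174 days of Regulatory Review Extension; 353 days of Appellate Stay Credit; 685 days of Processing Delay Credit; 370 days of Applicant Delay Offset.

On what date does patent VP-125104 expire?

Base term: filing date + 20 years → 2 May 2001.
Regulatory Review Extension: +1174 days → 19 July 2004.
Appellate Stay Credit: +353 days → 7 July 2005.
Processing Delay Credit: +685 days → 23 May 2007.
Applicant Delay Offset: −370 days → 18 May 2006.

2006-05-18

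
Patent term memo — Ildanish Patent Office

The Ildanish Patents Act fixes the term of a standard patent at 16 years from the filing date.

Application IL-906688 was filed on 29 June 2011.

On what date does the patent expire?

Filing date + 16 years → 29 June 2027.

June 29, 2027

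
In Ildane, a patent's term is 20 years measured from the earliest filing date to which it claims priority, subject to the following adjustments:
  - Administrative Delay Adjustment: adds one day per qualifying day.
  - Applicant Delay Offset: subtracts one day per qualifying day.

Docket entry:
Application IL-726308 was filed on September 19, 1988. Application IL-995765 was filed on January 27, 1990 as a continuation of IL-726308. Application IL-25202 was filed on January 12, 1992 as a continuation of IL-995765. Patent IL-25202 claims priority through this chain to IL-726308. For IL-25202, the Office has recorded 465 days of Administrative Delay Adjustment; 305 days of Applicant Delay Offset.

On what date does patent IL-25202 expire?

February 26, 2009

Earliest priority filing: 19 September 1988.
Base term: 19 September 1988 + 20 years → 19 September 2008.
Administrative Delay Adjustment: +465 days → 28 December 2009.
Applicant Delay Offset: −305 days → 26 February 2009.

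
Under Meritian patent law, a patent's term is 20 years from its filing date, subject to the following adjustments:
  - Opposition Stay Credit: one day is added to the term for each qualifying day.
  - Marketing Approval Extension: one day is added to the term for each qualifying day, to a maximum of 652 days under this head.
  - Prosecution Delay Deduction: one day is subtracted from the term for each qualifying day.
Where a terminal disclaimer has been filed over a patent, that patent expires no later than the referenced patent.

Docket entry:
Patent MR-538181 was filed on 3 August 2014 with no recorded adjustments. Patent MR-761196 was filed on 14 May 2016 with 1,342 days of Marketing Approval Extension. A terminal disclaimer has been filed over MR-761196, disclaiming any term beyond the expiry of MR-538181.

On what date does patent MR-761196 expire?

August 3, 2034

Natural term of MR-761196:
  Base: filing + 20 years → 14 May 2036.
  Marketing Approval Extension: 1342 days claimed exceeds the 652-day cap, so +652 days → 25 February 2038.
Expiry of referenced patent MR-538181:
  Base: filing + 20 years → 3 August 2034.
Terminal disclaimer: MR-761196 expires on the earlier of 25 February 2038 and 3 August 2034.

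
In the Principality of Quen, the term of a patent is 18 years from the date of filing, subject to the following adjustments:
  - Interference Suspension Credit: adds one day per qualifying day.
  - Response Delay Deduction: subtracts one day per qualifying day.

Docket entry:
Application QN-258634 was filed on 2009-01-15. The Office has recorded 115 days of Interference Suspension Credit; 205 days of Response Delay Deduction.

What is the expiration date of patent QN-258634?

Base term: filing date + 18 years → 15 January 2027.
Interference Suspension Credit: +115 days → 10 May 2027.
Response Delay Deduction: −205 days → 17 October 2026.

2026-10-17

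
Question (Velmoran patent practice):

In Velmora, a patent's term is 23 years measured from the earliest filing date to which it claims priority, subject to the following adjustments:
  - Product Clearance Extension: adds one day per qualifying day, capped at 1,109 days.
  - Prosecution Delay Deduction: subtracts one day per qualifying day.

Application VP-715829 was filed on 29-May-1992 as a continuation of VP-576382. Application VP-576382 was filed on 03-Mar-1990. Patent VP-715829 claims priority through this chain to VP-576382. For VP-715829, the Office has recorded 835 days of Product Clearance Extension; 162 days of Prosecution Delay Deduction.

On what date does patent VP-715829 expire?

2015-01-05

Earliest priority filing: 3 March 1990.
Base term: 3 March 1990 + 23 years → 3 March 2013.
Product Clearance Extension: 835 days (within the 1109-day cap) → +835 days → 16 June 2015.
Prosecution Delay Deduction: −162 days → 5 January 2015.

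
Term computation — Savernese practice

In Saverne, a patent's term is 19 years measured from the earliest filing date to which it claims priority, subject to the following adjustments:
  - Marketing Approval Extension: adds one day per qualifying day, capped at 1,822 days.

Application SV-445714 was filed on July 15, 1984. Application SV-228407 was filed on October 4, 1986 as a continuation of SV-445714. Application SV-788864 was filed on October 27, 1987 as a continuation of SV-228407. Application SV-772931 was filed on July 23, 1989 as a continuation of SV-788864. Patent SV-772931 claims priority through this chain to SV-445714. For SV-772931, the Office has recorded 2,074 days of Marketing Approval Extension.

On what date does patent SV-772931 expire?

2008-07-10

Earliest priority filing: 15 July 1984.
Base term: 15 July 1984 + 19 years → 15 July 2003.
Marketing Approval Extension: 2074 days claimed exceeds the 1822-day cap, so +1822 days → 10 July 2008.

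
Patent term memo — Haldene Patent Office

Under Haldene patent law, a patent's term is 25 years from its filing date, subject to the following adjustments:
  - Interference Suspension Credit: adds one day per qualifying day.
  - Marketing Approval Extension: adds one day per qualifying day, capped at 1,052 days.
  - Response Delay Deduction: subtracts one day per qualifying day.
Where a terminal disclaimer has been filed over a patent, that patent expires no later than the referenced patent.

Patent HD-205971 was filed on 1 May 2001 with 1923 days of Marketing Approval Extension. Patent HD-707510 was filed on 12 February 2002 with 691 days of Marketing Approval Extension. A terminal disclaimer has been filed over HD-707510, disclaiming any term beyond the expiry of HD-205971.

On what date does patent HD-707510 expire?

Natural term of HD-707510:
  Base: filing + 25 years → 12 February 2027.
  Marketing Approval Extension: 691 days (within the 1052-day cap) → +691 days → 3 January 2029.
Expiry of referenced patent HD-205971:
  Base: filing + 25 years → 1 May 2026.
  Marketing Approval Extension: 1923 days claimed exceeds the 1052-day cap, so +1052 days → 18 March 2029.
Terminal disclaimer: HD-707510 expires on the earlier of 3 January 2029 and 18 March 2029.

2029-01-03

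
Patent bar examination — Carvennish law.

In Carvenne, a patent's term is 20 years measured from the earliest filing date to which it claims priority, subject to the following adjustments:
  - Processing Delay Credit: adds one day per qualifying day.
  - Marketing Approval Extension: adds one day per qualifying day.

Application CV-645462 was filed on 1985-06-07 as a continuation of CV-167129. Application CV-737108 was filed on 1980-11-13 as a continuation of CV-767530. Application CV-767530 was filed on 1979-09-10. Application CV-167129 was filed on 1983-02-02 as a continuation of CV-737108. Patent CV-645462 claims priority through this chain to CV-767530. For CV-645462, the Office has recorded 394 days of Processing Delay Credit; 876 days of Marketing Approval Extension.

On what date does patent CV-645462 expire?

2003-03-03

Earliest priority filing: 10 September 1979.
Base term: 10 September 1979 + 20 years → 10 September 1999.
Processing Delay Credit: +394 days → 8 October 2000.
Marketing Approval Extension: +876 days → 3 March 2003.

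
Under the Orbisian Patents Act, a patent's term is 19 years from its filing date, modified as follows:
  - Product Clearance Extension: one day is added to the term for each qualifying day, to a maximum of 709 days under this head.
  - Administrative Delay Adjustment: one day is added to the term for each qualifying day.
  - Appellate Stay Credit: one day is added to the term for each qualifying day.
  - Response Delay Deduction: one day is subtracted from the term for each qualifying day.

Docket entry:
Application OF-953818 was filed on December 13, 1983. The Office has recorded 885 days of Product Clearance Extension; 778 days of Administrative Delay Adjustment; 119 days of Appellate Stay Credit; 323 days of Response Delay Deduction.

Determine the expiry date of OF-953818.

2006-06-18

Base term: filing date + 19 years → 13 December 2002.
Product Clearance Extension: 885 days claimed exceeds the 709-day cap, so +709 days → 21 November 2004.
Administrative Delay Adjustment: +778 days → 8 January 2007.
Appellate Stay Credit: +119 days → 7 May 2007.
Response Delay Deduction: −323 days → 18 June 2006.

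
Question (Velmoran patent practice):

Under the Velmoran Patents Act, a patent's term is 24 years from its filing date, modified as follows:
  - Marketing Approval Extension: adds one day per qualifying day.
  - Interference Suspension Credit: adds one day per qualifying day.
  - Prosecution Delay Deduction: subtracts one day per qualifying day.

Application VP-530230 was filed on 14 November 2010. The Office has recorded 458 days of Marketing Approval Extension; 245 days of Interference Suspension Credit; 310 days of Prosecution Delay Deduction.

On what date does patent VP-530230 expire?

2035-12-12

Base term: filing date + 24 years → 14 November 2034.
Marketing Approval Extension: +458 days → 15 February 2036.
Interference Suspension Credit: +245 days → 17 October 2036.
Prosecution Delay Deduction: −310 days → 12 December 2035.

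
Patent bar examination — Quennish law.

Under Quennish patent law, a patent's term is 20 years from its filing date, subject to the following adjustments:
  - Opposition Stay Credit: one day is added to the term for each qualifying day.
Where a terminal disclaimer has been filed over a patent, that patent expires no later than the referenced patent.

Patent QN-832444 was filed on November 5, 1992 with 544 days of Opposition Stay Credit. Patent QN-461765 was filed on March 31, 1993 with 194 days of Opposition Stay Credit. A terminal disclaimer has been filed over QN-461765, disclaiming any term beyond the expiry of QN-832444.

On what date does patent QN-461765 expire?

Natural term of QN-461765:
  Base: filing + 20 years → 31 March 2013.
  Opposition Stay Credit: +194 days → 11 October 2013.
Expiry of referenced patent QN-832444:
  Base: filing + 20 years → 5 November 2012.
  Opposition Stay Credit: +544 days → 3 May 2014.
Terminal disclaimer: QN-461765 expires on the earlier of 11 October 2013 and 3 May 2014.

2013-10-11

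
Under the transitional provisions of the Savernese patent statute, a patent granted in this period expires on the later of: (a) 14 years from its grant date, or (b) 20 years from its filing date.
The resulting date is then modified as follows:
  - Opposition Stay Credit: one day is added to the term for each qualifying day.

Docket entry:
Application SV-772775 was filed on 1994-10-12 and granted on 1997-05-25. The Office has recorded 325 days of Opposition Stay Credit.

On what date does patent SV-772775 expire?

(a) grant + 14 years → 25 May 2011.
(b) filing + 20 years → 12 October 2014.
Later of the two: 12 October 2014.
Opposition Stay Credit: +325 days → 2 September 2015.

2015-09-02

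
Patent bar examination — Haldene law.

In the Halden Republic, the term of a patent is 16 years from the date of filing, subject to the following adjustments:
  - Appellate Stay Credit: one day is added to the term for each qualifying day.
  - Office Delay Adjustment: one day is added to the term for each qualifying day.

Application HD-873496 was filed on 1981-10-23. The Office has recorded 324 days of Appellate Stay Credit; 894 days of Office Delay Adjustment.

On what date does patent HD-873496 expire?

Base term: filing date + 16 years → 23 October 1997.
Appellate Stay Credit: +324 days → 12 September 1998.
Office Delay Adjustment: +894 days → 22 February 2001.

February 22, 2001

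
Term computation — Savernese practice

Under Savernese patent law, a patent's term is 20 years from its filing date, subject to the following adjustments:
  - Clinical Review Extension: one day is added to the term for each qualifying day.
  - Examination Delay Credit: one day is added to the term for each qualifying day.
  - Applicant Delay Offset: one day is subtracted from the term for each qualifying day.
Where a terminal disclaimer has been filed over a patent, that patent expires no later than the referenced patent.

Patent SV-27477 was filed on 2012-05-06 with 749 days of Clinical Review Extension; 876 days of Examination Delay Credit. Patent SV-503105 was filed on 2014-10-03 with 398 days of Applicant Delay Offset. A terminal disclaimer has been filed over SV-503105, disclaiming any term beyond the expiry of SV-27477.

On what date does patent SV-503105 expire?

2033-08-31

Natural term of SV-503105:
  Base: filing + 20 years → 3 October 2034.
  Applicant Delay Offset: −398 days → 31 August 2033.
Expiry of referenced patent SV-27477:
  Base: filing + 20 years → 6 May 2032.
  Clinical Review Extension: +749 days → 25 May 2034.
  Examination Delay Credit: +876 days → 17 October 2036.
Terminal disclaimer: SV-503105 expires on the earlier of 31 August 2033 and 17 October 2036.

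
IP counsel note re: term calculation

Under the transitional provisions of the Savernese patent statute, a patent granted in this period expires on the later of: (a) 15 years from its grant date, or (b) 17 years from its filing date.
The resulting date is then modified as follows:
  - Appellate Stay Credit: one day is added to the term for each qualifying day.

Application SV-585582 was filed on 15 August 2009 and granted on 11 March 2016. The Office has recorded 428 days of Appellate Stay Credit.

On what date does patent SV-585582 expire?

(a) grant + 15 years → 11 March 2031.
(b) filing + 17 years → 15 August 2026.
Later of the two: 11 March 2031.
Appellate Stay Credit: +428 days → 12 May 2032.

May 12, 2032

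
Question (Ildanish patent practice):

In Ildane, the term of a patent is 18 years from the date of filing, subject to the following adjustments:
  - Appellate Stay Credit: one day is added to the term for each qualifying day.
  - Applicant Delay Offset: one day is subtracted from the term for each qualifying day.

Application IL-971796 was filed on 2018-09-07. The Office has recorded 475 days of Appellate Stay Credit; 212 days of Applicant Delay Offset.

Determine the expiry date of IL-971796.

2037-05-28

Base term: filing date + 18 years → 7 September 2036.
Appellate Stay Credit: +475 days → 26 December 2037.
Applicant Delay Offset: −212 days → 28 May 2037.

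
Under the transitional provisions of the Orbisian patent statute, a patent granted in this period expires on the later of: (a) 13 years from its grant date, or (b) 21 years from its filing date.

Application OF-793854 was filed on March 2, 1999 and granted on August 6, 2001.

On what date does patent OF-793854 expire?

March 2, 2020

(a) grant + 13 years → 6 August 2014.
(b) filing + 21 years → 2 March 2020.
Later of the two: 2 March 2020.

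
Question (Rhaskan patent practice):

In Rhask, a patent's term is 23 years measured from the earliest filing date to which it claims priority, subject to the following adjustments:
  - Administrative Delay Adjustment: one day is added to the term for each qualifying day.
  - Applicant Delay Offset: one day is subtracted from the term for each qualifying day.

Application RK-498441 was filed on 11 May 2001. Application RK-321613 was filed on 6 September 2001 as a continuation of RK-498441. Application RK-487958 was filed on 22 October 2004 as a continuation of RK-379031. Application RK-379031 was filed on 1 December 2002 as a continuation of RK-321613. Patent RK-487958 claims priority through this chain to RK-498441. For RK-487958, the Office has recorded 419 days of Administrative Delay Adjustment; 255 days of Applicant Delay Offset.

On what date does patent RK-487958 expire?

October 22, 2024

Earliest priority filing: 11 May 2001.
Base term: 11 May 2001 + 23 years → 11 May 2024.
Administrative Delay Adjustment: +419 days → 4 July 2025.
Applicant Delay Offset: −255 days → 22 October 2024.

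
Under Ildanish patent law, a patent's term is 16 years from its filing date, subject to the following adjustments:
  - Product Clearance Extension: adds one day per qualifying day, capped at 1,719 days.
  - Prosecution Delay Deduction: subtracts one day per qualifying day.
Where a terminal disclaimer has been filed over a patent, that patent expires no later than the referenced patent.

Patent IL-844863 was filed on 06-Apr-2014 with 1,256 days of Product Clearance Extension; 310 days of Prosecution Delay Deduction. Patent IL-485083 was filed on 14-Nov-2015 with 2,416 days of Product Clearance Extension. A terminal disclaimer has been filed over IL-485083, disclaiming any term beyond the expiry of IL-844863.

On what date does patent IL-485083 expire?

Natural term of IL-485083:
  Base: filing + 16 years → 14 November 2031.
  Product Clearance Extension: 2416 days claimed exceeds the 1719-day cap, so +1719 days → 29 July 2036.
Expiry of referenced patent IL-844863:
  Base: filing + 16 years → 6 April 2030.
  Product Clearance Extension: 1256 days (within the 1719-day cap) → +1256 days → 13 September 2033.
  Prosecution Delay Deduction: −310 days → 7 November 2032.
Terminal disclaimer: IL-485083 expires on the earlier of 29 July 2036 and 7 November 2032.

November 7, 2032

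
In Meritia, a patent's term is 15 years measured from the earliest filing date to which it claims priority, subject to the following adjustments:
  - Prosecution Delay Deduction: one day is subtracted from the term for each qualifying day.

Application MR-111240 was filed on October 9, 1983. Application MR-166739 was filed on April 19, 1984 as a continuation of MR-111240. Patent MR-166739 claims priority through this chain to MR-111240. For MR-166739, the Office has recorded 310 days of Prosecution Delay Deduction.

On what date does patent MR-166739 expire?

December 3, 1997

Earliest priority filing: 9 October 1983.
Base term: 9 October 1983 + 15 years → 9 October 1998.
Prosecution Delay Deduction: −310 days → 3 December 1997.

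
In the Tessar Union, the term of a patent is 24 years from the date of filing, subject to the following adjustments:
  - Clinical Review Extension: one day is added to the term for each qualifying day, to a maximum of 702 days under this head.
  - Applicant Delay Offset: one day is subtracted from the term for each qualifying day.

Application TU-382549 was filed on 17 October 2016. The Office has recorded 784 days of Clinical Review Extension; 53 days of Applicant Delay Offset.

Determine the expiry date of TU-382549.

Base term: filing date + 24 years → 17 October 2040.
Clinical Review Extension: 784 days claimed exceeds the 702-day cap, so +702 days → 19 September 2042.
Applicant Delay Offset: −53 days → 28 July 2042.

July 28, 2042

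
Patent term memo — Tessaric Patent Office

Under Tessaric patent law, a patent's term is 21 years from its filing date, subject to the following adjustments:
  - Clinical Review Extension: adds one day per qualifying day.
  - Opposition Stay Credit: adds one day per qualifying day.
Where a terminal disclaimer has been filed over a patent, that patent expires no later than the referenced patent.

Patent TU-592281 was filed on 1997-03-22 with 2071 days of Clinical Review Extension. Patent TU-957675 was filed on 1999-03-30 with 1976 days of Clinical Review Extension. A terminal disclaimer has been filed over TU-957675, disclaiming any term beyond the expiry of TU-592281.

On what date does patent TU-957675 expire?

2023-11-22

Natural term of TU-957675:
  Base: filing + 21 years → 30 March 2020.
  Clinical Review Extension: +1976 days → 27 August 2025.
Expiry of referenced patent TU-592281:
  Base: filing + 21 years → 22 March 2018.
  Clinical Review Extension: +2071 days → 22 November 2023.
Terminal disclaimer: TU-957675 expires on the earlier of 27 August 2025 and 22 November 2023.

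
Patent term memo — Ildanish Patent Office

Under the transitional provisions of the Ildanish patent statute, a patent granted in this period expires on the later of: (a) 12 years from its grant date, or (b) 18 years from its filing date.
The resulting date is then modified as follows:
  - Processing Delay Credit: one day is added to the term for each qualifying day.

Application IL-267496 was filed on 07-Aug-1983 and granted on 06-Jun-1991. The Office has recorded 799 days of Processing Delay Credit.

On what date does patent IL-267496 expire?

2005-08-13

(a) grant + 12 years → 6 June 2003.
(b) filing + 18 years → 7 August 2001.
Later of the two: 6 June 2003.
Processing Delay Credit: +799 days → 13 August 2005.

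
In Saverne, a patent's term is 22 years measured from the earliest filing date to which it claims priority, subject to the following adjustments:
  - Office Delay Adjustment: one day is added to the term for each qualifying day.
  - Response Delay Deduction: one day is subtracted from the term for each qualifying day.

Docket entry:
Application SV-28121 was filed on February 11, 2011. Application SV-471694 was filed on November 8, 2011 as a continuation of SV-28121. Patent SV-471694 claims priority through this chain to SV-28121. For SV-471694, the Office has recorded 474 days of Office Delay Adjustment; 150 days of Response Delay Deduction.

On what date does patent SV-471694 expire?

January 1, 2034

Earliest priority filing: 11 February 2011.
Base term: 11 February 2011 + 22 years → 11 February 2033.
Office Delay Adjustment: +474 days → 31 May 2034.
Response Delay Deduction: −150 days → 1 January 2034.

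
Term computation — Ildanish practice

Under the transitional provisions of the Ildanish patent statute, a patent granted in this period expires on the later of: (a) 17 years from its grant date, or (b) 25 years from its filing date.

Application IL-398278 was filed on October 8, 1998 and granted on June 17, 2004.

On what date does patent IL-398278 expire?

(a) grant + 17 years → 17 June 2021.
(b) filing + 25 years → 8 October 2023.
Later of the two: 8 October 2023.

2023-10-08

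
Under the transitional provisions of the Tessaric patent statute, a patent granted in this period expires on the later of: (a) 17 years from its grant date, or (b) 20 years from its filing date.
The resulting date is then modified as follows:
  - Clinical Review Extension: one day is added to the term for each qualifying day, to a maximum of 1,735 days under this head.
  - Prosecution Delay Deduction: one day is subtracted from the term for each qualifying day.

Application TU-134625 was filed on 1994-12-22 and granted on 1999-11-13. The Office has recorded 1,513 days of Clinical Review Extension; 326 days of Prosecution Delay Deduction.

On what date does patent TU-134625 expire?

February 13, 2020

(a) grant + 17 years → 13 November 2016.
(b) filing + 20 years → 22 December 2014.
Later of the two: 13 November 2016.
Clinical Review Extension: 1513 days (within the 1735-day cap) → +1513 days → 4 January 2021.
Prosecution Delay Deduction: −326 days → 13 February 2020.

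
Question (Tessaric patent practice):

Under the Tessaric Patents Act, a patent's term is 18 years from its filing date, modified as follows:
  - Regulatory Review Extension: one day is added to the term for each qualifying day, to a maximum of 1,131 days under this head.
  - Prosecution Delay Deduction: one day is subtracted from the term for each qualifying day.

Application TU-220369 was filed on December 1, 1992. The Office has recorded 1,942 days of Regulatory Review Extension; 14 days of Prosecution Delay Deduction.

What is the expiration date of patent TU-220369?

Base term: filing date + 18 years → 1 December 2010.
Regulatory Review Extension: 1942 days claimed exceeds the 1131-day cap, so +1131 days → 5 January 2014.
Prosecution Delay Deduction: −14 days → 22 December 2013.

2013-12-22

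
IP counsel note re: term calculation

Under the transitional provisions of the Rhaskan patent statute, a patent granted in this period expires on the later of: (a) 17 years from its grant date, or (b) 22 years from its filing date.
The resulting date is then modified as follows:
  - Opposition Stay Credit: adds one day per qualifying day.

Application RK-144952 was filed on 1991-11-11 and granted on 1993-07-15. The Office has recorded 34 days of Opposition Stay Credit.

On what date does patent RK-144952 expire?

(a) grant + 17 years → 15 July 2010.
(b) filing + 22 years → 11 November 2013.
Later of the two: 11 November 2013.
Opposition Stay Credit: +34 days → 15 December 2013.

2013-12-15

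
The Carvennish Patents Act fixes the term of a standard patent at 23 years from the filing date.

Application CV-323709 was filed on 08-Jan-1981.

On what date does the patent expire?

January 8, 2004

Filing date + 23 years → 8 January 2004.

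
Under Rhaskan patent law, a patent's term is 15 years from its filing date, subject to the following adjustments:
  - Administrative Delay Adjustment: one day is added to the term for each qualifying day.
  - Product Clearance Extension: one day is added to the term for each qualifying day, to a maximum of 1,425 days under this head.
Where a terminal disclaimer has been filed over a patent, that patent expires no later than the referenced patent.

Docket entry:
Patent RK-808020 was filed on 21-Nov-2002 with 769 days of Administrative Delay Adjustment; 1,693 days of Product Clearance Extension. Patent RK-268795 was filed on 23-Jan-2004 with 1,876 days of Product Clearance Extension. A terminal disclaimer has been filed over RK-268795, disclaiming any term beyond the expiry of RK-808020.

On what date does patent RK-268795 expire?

Natural term of RK-268795:
  Base: filing + 15 years → 23 January 2019.
  Product Clearance Extension: 1876 days claimed exceeds the 1425-day cap, so +1425 days → 18 December 2022.
Expiry of referenced patent RK-808020:
  Base: filing + 15 years → 21 November 2017.
  Administrative Delay Adjustment: +769 days → 30 December 2019.
  Product Clearance Extension: 1693 days claimed exceeds the 1425-day cap, so +1425 days → 24 November 2023.
Terminal disclaimer: RK-268795 expires on the earlier of 18 December 2022 and 24 November 2023.

December 18, 2022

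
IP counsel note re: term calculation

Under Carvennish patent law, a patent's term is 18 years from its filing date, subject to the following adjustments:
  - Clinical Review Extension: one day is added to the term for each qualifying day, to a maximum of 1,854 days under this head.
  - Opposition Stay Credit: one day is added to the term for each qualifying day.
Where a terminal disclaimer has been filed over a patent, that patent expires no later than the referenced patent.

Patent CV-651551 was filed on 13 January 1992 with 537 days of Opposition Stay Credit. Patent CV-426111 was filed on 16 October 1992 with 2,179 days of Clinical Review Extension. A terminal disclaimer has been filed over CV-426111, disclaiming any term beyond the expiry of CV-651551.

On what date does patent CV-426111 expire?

July 4, 2011

Natural term of CV-426111:
  Base: filing + 18 years → 16 October 2010.
  Clinical Review Extension: 2179 days claimed exceeds the 1854-day cap, so +1854 days → 13 November 2015.
Expiry of referenced patent CV-651551:
  Base: filing + 18 years → 13 January 2010.
  Opposition Stay Credit: +537 days → 4 July 2011.
Terminal disclaimer: CV-426111 expires on the earlier of 13 November 2015 and 4 July 2011.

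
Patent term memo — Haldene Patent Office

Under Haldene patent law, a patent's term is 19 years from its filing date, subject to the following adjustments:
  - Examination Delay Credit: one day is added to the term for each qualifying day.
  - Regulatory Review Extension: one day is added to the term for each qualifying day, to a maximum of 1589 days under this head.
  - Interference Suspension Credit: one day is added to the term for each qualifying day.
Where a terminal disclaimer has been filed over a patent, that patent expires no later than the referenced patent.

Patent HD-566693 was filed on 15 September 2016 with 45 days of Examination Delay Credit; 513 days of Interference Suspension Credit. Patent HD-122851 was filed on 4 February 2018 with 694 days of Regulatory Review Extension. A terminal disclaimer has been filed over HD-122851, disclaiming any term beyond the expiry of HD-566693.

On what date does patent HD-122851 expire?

Natural term of HD-122851:
  Base: filing + 19 years → 4 February 2037.
  Regulatory Review Extension: 694 days (within the 1589-day cap) → +694 days → 30 December 2038.
Expiry of referenced patent HD-566693:
  Base: filing + 19 years → 15 September 2035.
  Examination Delay Credit: +45 days → 30 October 2035.
  Interference Suspension Credit: +513 days → 26 March 2037.
Terminal disclaimer: HD-122851 expires on the earlier of 30 December 2038 and 26 March 2037.

March 26, 2037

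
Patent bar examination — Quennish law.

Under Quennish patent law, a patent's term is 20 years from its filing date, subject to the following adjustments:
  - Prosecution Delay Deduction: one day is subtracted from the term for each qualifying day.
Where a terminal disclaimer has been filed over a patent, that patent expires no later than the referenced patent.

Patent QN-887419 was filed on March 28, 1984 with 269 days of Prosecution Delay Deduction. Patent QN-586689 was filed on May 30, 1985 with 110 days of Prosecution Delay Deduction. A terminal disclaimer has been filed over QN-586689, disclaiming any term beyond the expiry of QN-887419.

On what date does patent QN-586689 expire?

2003-07-03

Natural term of QN-586689:
  Base: filing + 20 years → 30 May 2005.
  Prosecution Delay Deduction: −110 days → 9 February 2005.
Expiry of referenced patent QN-887419:
  Base: filing + 20 years → 28 March 2004.
  Prosecution Delay Deduction: −269 days → 3 July 2003.
Terminal disclaimer: QN-586689 expires on the earlier of 9 February 2005 and 3 July 2003.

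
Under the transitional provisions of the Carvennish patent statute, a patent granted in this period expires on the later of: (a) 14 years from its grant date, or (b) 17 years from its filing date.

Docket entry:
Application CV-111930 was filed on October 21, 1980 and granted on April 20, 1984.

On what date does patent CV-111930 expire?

April 20, 1998

(a) grant + 14 years → 20 April 1998.
(b) filing + 17 years → 21 October 1997.
Later of the two: 20 April 1998.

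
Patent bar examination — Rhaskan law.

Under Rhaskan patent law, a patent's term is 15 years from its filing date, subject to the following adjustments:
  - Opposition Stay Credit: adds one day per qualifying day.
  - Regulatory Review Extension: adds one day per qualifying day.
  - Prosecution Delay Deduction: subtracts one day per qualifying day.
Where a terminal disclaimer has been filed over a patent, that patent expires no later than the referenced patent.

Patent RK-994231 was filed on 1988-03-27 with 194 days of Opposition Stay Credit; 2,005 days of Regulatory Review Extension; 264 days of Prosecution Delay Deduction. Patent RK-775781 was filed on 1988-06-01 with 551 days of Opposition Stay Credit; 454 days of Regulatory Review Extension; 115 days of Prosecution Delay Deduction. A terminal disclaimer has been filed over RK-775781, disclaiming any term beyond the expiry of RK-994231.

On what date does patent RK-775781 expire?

Natural term of RK-775781:
  Base: filing + 15 years → 1 June 2003.
  Opposition Stay Credit: +551 days → 3 December 2004.
  Regulatory Review Extension: +454 days → 2 March 2006.
  Prosecution Delay Deduction: −115 days → 7 November 2005.
Expiry of referenced patent RK-994231:
  Base: filing + 15 years → 27 March 2003.
  Opposition Stay Credit: +194 days → 7 October 2003.
  Regulatory Review Extension: +2005 days → 3 April 2009.
  Prosecution Delay Deduction: −264 days → 13 July 2008.
Terminal disclaimer: RK-775781 expires on the earlier of 7 November 2005 and 13 July 2008.

2005-11-07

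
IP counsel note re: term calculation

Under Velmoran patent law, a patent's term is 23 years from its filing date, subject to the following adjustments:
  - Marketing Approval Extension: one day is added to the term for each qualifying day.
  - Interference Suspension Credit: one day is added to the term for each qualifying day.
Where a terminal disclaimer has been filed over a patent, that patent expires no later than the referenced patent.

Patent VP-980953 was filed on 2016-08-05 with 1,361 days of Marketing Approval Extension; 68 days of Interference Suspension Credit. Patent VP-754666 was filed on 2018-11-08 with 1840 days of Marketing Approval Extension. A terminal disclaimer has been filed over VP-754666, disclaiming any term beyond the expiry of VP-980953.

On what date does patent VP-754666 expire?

July 4, 2043

Natural term of VP-754666:
  Base: filing + 23 years → 8 November 2041.
  Marketing Approval Extension: +1840 days → 22 November 2046.
Expiry of referenced patent VP-980953:
  Base: filing + 23 years → 5 August 2039.
  Marketing Approval Extension: +1361 days → 27 April 2043.
  Interference Suspension Credit: +68 days → 4 July 2043.
Terminal disclaimer: VP-754666 expires on the earlier of 22 November 2046 and 4 July 2043.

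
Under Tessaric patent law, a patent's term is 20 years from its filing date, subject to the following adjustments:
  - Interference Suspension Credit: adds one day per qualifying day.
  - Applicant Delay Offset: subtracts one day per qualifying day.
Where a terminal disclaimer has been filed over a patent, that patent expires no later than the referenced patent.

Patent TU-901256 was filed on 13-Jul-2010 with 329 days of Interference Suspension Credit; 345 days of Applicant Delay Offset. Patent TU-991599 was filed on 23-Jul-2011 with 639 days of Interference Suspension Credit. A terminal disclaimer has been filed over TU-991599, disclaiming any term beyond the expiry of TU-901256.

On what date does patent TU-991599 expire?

2030-06-27

Natural term of TU-991599:
  Base: filing + 20 years → 23 July 2031.
  Interference Suspension Credit: +639 days → 22 April 2033.
Expiry of referenced patent TU-901256:
  Base: filing + 20 years → 13 July 2030.
  Interference Suspension Credit: +329 days → 7 June 2031.
  Applicant Delay Offset: −345 days → 27 June 2030.
Terminal disclaimer: TU-991599 expires on the earlier of 22 April 2033 and 27 June 2030.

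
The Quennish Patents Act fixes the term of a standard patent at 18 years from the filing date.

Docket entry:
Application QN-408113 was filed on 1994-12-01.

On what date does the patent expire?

2012-12-01

Filing date + 18 years → 1 December 2012.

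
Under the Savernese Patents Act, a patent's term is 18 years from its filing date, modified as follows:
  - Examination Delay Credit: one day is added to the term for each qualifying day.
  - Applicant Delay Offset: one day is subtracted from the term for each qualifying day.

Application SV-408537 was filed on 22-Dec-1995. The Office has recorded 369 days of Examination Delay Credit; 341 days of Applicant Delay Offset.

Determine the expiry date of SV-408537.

Base term: filing date + 18 years → 22 December 2013.
Examination Delay Credit: +369 days → 26 December 2014.
Applicant Delay Offset: −341 days → 19 January 2014.

January 19, 2014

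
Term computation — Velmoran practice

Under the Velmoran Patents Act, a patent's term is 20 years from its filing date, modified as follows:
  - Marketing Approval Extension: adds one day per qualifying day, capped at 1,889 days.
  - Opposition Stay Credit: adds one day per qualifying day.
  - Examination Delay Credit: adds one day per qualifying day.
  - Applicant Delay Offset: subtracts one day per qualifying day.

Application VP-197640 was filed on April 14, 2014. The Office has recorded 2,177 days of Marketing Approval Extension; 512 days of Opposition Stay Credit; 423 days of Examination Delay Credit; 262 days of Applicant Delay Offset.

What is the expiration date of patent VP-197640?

Base term: filing date + 20 years → 14 April 2034.
Marketing Approval Extension: 2177 days claimed exceeds the 1889-day cap, so +1889 days → 16 June 2039.
Opposition Stay Credit: +512 days → 9 November 2040.
Examination Delay Credit: +423 days → 6 January 2042.
Applicant Delay Offset: −262 days → 19 April 2041.

2041-04-19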